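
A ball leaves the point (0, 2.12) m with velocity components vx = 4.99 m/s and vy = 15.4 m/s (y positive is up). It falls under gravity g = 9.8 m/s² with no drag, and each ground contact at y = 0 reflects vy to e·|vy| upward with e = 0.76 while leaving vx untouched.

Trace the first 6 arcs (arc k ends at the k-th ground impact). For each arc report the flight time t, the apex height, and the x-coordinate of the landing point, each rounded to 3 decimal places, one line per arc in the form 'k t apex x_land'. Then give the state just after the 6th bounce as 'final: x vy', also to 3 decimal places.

1 3.275 14.220 16.342
2 2.589 8.213 29.263
3 1.968 4.744 39.083
4 1.496 2.740 46.546
5 1.137 1.583 52.218
6 0.864 0.914 56.529
final: 56.529 3.217

Arc 1: start y=2.120, vy=15.400 → t=3.275, apex=14.220, x_land=16.342, impact vy=-16.695
  bounce: vy ← 0.76·16.695 = 12.688
Arc 2: start y=0.000, vy=12.688 → t=2.589, apex=8.213, x_land=29.263, impact vy=-12.688
  bounce: vy ← 0.76·12.688 = 9.643
Arc 3: start y=0.000, vy=9.643 → t=1.968, apex=4.744, x_land=39.083, impact vy=-9.643
  bounce: vy ← 0.76·9.643 = 7.329
Arc 4: start y=0.000, vy=7.329 → t=1.496, apex=2.740, x_land=46.546, impact vy=-7.329
  bounce: vy ← 0.76·7.329 = 5.570
Arc 5: start y=0.000, vy=5.570 → t=1.137, apex=1.583, x_land=52.218, impact vy=-5.570
  bounce: vy ← 0.76·5.570 = 4.233
Arc 6: start y=0.000, vy=4.233 → t=0.864, apex=0.914, x_land=56.529, impact vy=-4.233
  bounce: vy ← 0.76·4.233 = 3.217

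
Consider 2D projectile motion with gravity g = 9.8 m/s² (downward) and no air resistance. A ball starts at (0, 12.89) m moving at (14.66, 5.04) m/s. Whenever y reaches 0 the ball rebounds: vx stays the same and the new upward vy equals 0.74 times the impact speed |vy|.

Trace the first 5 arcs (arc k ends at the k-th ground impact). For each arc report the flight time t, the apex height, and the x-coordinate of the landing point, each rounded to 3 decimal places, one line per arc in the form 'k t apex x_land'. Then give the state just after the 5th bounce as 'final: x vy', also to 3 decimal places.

1 2.216 14.186 32.483
2 2.518 7.768 69.401
3 1.863 4.254 96.719
4 1.379 2.329 116.935
5 1.020 1.276 131.895
final: 131.895 3.700

Arc 1: start y=12.890, vy=5.040 → t=2.216, apex=14.186, x_land=32.483, impact vy=-16.675
  bounce: vy ← 0.74·16.675 = 12.339
Arc 2: start y=0.000, vy=12.339 → t=2.518, apex=7.768, x_land=69.401, impact vy=-12.339
  bounce: vy ← 0.74·12.339 = 9.131
Arc 3: start y=0.000, vy=9.131 → t=1.863, apex=4.254, x_land=96.719, impact vy=-9.131
  bounce: vy ← 0.74·9.131 = 6.757
Arc 4: start y=0.000, vy=6.757 → t=1.379, apex=2.329, x_land=116.935, impact vy=-6.757
  bounce: vy ← 0.74·6.757 = 5.000
Arc 5: start y=0.000, vy=5.000 → t=1.020, apex=1.276, x_land=131.895, impact vy=-5.000
  bounce: vy ← 0.74·5.000 = 3.700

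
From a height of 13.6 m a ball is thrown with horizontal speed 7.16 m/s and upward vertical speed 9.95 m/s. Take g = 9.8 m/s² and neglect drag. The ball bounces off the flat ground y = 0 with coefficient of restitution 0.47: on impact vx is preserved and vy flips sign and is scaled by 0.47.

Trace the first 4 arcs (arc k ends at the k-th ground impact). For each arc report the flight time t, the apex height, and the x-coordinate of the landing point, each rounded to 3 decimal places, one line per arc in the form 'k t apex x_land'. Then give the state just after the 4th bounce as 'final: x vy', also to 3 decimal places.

Arc 1: start y=13.600, vy=9.950 → t=2.966, apex=18.651, x_land=21.239, impact vy=-19.120
  bounce: vy ← 0.47·19.120 = 8.986
Arc 2: start y=0.000, vy=8.986 → t=1.834, apex=4.120, x_land=34.370, impact vy=-8.986
  bounce: vy ← 0.47·8.986 = 4.224
Arc 3: start y=0.000, vy=4.224 → t=0.862, apex=0.910, x_land=40.541, impact vy=-4.224
  bounce: vy ← 0.47·4.224 = 1.985
Arc 4: start y=0.000, vy=1.985 → t=0.405, apex=0.201, x_land=43.442, impact vy=-1.985
  bounce: vy ← 0.47·1.985 = 0.933

1 2.966 18.651 21.239
2 1.834 4.120 34.370
3 0.862 0.910 40.541
4 0.405 0.201 43.442
final: 43.442 0.933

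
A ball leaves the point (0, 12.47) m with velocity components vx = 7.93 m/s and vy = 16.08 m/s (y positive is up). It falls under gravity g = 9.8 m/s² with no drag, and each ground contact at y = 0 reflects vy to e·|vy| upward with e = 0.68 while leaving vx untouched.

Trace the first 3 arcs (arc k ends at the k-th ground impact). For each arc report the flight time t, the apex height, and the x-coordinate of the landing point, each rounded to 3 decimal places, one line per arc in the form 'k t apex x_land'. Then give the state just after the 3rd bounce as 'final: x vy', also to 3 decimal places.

Arc 1: start y=12.470, vy=16.080 → t=3.929, apex=25.662, x_land=31.159, impact vy=-22.427
  bounce: vy ← 0.68·22.427 = 15.250
Arc 2: start y=0.000, vy=15.250 → t=3.112, apex=11.866, x_land=55.840, impact vy=-15.250
  bounce: vy ← 0.68·15.250 = 10.370
Arc 3: start y=0.000, vy=10.370 → t=2.116, apex=5.487, x_land=72.623, impact vy=-10.370
  bounce: vy ← 0.68·10.370 = 7.052

1 3.929 25.662 31.159
2 3.112 11.866 55.840
3 2.116 5.487 72.623
final: 72.623 7.052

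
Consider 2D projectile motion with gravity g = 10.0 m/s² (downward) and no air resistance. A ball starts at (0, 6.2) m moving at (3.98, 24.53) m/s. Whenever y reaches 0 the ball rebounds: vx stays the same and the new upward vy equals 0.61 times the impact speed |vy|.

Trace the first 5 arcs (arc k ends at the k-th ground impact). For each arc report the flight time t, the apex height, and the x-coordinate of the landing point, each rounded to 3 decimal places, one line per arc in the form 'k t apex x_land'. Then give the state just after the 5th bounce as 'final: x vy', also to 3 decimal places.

Arc 1: start y=6.200, vy=24.530 → t=5.147, apex=36.286, x_land=20.485, impact vy=-26.939
  bounce: vy ← 0.61·26.939 = 16.433
Arc 2: start y=0.000, vy=16.433 → t=3.287, apex=13.502, x_land=33.565, impact vy=-16.433
  bounce: vy ← 0.61·16.433 = 10.024
Arc 3: start y=0.000, vy=10.024 → t=2.005, apex=5.024, x_land=41.545, impact vy=-10.024
  bounce: vy ← 0.61·10.024 = 6.115
Arc 4: start y=0.000, vy=6.115 → t=1.223, apex=1.869, x_land=46.412, impact vy=-6.115
  bounce: vy ← 0.61·6.115 = 3.730
Arc 5: start y=0.000, vy=3.730 → t=0.746, apex=0.696, x_land=49.381, impact vy=-3.730
  bounce: vy ← 0.61·3.730 = 2.275

1 5.147 36.286 20.485
2 3.287 13.502 33.565
3 2.005 5.024 41.545
4 1.223 1.869 46.412
5 0.746 0.696 49.381
final: 49.381 2.275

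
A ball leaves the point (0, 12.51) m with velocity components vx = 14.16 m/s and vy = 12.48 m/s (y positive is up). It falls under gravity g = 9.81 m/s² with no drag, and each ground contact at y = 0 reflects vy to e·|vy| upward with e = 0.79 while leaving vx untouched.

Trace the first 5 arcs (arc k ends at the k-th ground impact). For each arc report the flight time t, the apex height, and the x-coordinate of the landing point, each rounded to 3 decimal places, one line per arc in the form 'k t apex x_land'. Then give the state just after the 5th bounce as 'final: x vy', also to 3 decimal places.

1 3.314 20.448 46.926
2 3.226 12.762 92.606
3 2.549 7.965 128.694
4 2.013 4.971 157.203
5 1.591 3.102 179.725
final: 179.725 6.163

Arc 1: start y=12.510, vy=12.480 → t=3.314, apex=20.448, x_land=46.926, impact vy=-20.030
  bounce: vy ← 0.79·20.030 = 15.824
Arc 2: start y=0.000, vy=15.824 → t=3.226, apex=12.762, x_land=92.606, impact vy=-15.824
  bounce: vy ← 0.79·15.824 = 12.501
Arc 3: start y=0.000, vy=12.501 → t=2.549, apex=7.965, x_land=128.694, impact vy=-12.501
  bounce: vy ← 0.79·12.501 = 9.876
Arc 4: start y=0.000, vy=9.876 → t=2.013, apex=4.971, x_land=157.203, impact vy=-9.876
  bounce: vy ← 0.79·9.876 = 7.802
Arc 5: start y=0.000, vy=7.802 → t=1.591, apex=3.102, x_land=179.725, impact vy=-7.802
  bounce: vy ← 0.79·7.802 = 6.163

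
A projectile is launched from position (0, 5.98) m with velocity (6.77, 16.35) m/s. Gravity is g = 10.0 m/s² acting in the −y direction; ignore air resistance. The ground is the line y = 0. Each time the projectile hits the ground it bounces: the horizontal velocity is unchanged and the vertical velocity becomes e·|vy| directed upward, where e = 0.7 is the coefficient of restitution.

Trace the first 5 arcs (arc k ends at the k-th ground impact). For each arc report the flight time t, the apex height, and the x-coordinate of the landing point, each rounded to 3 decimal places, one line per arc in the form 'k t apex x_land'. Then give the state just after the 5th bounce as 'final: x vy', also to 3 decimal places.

Arc 1: start y=5.980, vy=16.350 → t=3.602, apex=19.346, x_land=24.386, impact vy=-19.670
  bounce: vy ← 0.7·19.670 = 13.769
Arc 2: start y=0.000, vy=13.769 → t=2.754, apex=9.480, x_land=43.029, impact vy=-13.769
  bounce: vy ← 0.7·13.769 = 9.638
Arc 3: start y=0.000, vy=9.638 → t=1.928, apex=4.645, x_land=56.080, impact vy=-9.638
  bounce: vy ← 0.7·9.638 = 6.747
Arc 4: start y=0.000, vy=6.747 → t=1.349, apex=2.276, x_land=65.215, impact vy=-6.747
  bounce: vy ← 0.7·6.747 = 4.723
Arc 5: start y=0.000, vy=4.723 → t=0.945, apex=1.115, x_land=71.610, impact vy=-4.723
  bounce: vy ← 0.7·4.723 = 3.306

1 3.602 19.346 24.386
2 2.754 9.480 43.029
3 1.928 4.645 56.080
4 1.349 2.276 65.215
5 0.945 1.115 71.610
final: 71.610 3.306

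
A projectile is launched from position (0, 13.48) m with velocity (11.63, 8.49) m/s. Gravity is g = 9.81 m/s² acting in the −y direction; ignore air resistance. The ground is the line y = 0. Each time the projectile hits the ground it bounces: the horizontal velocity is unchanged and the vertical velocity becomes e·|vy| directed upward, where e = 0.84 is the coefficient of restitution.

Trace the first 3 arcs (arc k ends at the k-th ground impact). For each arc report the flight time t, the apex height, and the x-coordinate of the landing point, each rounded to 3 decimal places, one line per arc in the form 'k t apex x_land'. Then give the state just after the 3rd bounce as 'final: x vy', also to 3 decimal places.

1 2.736 17.154 31.814
2 3.142 12.104 68.353
3 2.639 8.540 99.045
final: 99.045 10.873

Arc 1: start y=13.480, vy=8.490 → t=2.736, apex=17.154, x_land=31.814, impact vy=-18.346
  bounce: vy ← 0.84·18.346 = 15.410
Arc 2: start y=0.000, vy=15.410 → t=3.142, apex=12.104, x_land=68.353, impact vy=-15.410
  bounce: vy ← 0.84·15.410 = 12.945
Arc 3: start y=0.000, vy=12.945 → t=2.639, apex=8.540, x_land=99.045, impact vy=-12.945
  bounce: vy ← 0.84·12.945 = 10.873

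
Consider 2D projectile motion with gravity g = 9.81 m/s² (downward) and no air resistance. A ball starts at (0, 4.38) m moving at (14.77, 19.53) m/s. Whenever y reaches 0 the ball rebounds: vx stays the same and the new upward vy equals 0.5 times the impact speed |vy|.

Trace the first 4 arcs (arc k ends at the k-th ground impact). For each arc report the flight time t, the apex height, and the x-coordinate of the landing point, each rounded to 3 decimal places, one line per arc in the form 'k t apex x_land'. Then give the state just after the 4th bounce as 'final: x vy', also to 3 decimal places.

Arc 1: start y=4.380, vy=19.530 → t=4.195, apex=23.820, x_land=61.953, impact vy=-21.618
  bounce: vy ← 0.5·21.618 = 10.809
Arc 2: start y=0.000, vy=10.809 → t=2.204, apex=5.955, x_land=94.502, impact vy=-10.809
  bounce: vy ← 0.5·10.809 = 5.405
Arc 3: start y=0.000, vy=5.405 → t=1.102, apex=1.489, x_land=110.777, impact vy=-5.405
  bounce: vy ← 0.5·5.405 = 2.702
Arc 4: start y=0.000, vy=2.702 → t=0.551, apex=0.372, x_land=118.914, impact vy=-2.702
  bounce: vy ← 0.5·2.702 = 1.351

1 4.195 23.820 61.953
2 2.204 5.955 94.502
3 1.102 1.489 110.777
4 0.551 0.372 118.914
final: 118.914 1.351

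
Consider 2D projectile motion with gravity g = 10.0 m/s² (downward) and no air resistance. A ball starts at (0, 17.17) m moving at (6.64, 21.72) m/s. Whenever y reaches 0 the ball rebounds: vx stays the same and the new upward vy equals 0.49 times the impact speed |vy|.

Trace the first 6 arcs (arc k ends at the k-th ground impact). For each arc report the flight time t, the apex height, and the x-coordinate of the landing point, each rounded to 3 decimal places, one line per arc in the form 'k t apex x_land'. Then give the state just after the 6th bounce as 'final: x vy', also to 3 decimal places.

1 5.027 40.758 33.380
2 2.798 9.786 51.959
3 1.371 2.350 61.062
4 0.672 0.564 65.523
5 0.329 0.135 67.709
6 0.161 0.033 68.780
final: 68.780 0.395

Arc 1: start y=17.170, vy=21.720 → t=5.027, apex=40.758, x_land=33.380, impact vy=-28.551
  bounce: vy ← 0.49·28.551 = 13.990
Arc 2: start y=0.000, vy=13.990 → t=2.798, apex=9.786, x_land=51.959, impact vy=-13.990
  bounce: vy ← 0.49·13.990 = 6.855
Arc 3: start y=0.000, vy=6.855 → t=1.371, apex=2.350, x_land=61.062, impact vy=-6.855
  bounce: vy ← 0.49·6.855 = 3.359
Arc 4: start y=0.000, vy=3.359 → t=0.672, apex=0.564, x_land=65.523, impact vy=-3.359
  bounce: vy ← 0.49·3.359 = 1.646
Arc 5: start y=0.000, vy=1.646 → t=0.329, apex=0.135, x_land=67.709, impact vy=-1.646
  bounce: vy ← 0.49·1.646 = 0.806
Arc 6: start y=0.000, vy=0.806 → t=0.161, apex=0.033, x_land=68.780, impact vy=-0.806
  bounce: vy ← 0.49·0.806 = 0.395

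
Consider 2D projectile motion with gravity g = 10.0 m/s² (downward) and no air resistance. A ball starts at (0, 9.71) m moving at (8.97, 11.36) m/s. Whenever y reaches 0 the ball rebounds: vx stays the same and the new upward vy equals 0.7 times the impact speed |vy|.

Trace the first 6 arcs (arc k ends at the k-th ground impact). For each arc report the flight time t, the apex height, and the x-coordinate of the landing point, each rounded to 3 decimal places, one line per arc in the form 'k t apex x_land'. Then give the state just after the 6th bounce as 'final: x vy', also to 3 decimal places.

Arc 1: start y=9.710, vy=11.360 → t=2.934, apex=16.162, x_land=26.317, impact vy=-17.979
  bounce: vy ← 0.7·17.979 = 12.585
Arc 2: start y=0.000, vy=12.585 → t=2.517, apex=7.920, x_land=48.895, impact vy=-12.585
  bounce: vy ← 0.7·12.585 = 8.810
Arc 3: start y=0.000, vy=8.810 → t=1.762, apex=3.881, x_land=64.700, impact vy=-8.810
  bounce: vy ← 0.7·8.810 = 6.167
Arc 4: start y=0.000, vy=6.167 → t=1.233, apex=1.901, x_land=75.763, impact vy=-6.167
  bounce: vy ← 0.7·6.167 = 4.317
Arc 5: start y=0.000, vy=4.317 → t=0.863, apex=0.932, x_land=83.508, impact vy=-4.317
  bounce: vy ← 0.7·4.317 = 3.022
Arc 6: start y=0.000, vy=3.022 → t=0.604, apex=0.457, x_land=88.929, impact vy=-3.022
  bounce: vy ← 0.7·3.022 = 2.115

1 2.934 16.162 26.317
2 2.517 7.920 48.895
3 1.762 3.881 64.700
4 1.233 1.901 75.763
5 0.863 0.932 83.508
6 0.604 0.457 88.929
final: 88.929 2.115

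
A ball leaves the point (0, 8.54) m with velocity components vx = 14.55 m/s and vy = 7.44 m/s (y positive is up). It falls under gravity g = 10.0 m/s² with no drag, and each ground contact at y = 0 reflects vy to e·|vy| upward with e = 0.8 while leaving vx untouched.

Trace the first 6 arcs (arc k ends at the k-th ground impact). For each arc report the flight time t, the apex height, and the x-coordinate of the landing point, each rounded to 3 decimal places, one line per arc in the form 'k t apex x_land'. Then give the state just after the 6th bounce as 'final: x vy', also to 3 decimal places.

1 2.248 11.308 32.706
2 2.406 7.237 67.715
3 1.925 4.632 95.723
4 1.540 2.964 118.129
5 1.232 1.897 136.054
6 0.986 1.214 150.394
final: 150.394 3.942

Arc 1: start y=8.540, vy=7.440 → t=2.248, apex=11.308, x_land=32.706, impact vy=-15.038
  bounce: vy ← 0.8·15.038 = 12.031
Arc 2: start y=0.000, vy=12.031 → t=2.406, apex=7.237, x_land=67.715, impact vy=-12.031
  bounce: vy ← 0.8·12.031 = 9.625
Arc 3: start y=0.000, vy=9.625 → t=1.925, apex=4.632, x_land=95.723, impact vy=-9.625
  bounce: vy ← 0.8·9.625 = 7.700
Arc 4: start y=0.000, vy=7.700 → t=1.540, apex=2.964, x_land=118.129, impact vy=-7.700
  bounce: vy ← 0.8·7.700 = 6.160
Arc 5: start y=0.000, vy=6.160 → t=1.232, apex=1.897, x_land=136.054, impact vy=-6.160
  bounce: vy ← 0.8·6.160 = 4.928
Arc 6: start y=0.000, vy=4.928 → t=0.986, apex=1.214, x_land=150.394, impact vy=-4.928
  bounce: vy ← 0.8·4.928 = 3.942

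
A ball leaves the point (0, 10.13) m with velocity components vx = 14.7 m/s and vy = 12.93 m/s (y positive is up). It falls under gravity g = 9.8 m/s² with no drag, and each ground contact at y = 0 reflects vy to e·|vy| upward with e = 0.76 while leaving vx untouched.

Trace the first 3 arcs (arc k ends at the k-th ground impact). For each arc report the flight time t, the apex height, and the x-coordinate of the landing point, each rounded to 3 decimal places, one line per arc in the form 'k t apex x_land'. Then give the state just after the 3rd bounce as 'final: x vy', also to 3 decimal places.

1 3.271 18.660 48.081
2 2.966 10.778 91.684
3 2.254 6.225 124.823
final: 124.823 8.395

Arc 1: start y=10.130, vy=12.930 → t=3.271, apex=18.660, x_land=48.081, impact vy=-19.124
  bounce: vy ← 0.76·19.124 = 14.534
Arc 2: start y=0.000, vy=14.534 → t=2.966, apex=10.778, x_land=91.684, impact vy=-14.534
  bounce: vy ← 0.76·14.534 = 11.046
Arc 3: start y=0.000, vy=11.046 → t=2.254, apex=6.225, x_land=124.823, impact vy=-11.046
  bounce: vy ← 0.76·11.046 = 8.395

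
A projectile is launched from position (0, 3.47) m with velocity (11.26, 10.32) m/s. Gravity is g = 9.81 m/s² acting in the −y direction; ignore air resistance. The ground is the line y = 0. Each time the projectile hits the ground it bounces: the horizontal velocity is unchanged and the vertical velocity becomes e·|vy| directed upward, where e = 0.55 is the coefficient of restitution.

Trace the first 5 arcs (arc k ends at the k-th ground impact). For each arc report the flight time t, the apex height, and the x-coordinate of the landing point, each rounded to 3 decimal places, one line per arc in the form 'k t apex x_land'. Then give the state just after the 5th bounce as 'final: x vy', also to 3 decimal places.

1 2.399 8.898 27.011
2 1.482 2.692 43.694
3 0.815 0.814 52.869
4 0.448 0.246 57.916
5 0.246 0.075 60.692
final: 60.692 0.665

Arc 1: start y=3.470, vy=10.320 → t=2.399, apex=8.898, x_land=27.011, impact vy=-13.213
  bounce: vy ← 0.55·13.213 = 7.267
Arc 2: start y=0.000, vy=7.267 → t=1.482, apex=2.692, x_land=43.694, impact vy=-7.267
  bounce: vy ← 0.55·7.267 = 3.997
Arc 3: start y=0.000, vy=3.997 → t=0.815, apex=0.814, x_land=52.869, impact vy=-3.997
  bounce: vy ← 0.55·3.997 = 2.198
Arc 4: start y=0.000, vy=2.198 → t=0.448, apex=0.246, x_land=57.916, impact vy=-2.198
  bounce: vy ← 0.55·2.198 = 1.209
Arc 5: start y=0.000, vy=1.209 → t=0.246, apex=0.075, x_land=60.692, impact vy=-1.209
  bounce: vy ← 0.55·1.209 = 0.665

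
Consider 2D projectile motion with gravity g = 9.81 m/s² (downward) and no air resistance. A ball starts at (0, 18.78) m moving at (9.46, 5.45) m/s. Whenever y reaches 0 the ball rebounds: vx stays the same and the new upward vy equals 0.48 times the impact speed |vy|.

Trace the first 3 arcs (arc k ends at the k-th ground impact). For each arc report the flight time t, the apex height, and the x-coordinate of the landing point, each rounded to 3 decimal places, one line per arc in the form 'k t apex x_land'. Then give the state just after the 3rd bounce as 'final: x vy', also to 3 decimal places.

Arc 1: start y=18.780, vy=5.450 → t=2.590, apex=20.294, x_land=24.498, impact vy=-19.954
  bounce: vy ← 0.48·19.954 = 9.578
Arc 2: start y=0.000, vy=9.578 → t=1.953, apex=4.676, x_land=42.970, impact vy=-9.578
  bounce: vy ← 0.48·9.578 = 4.597
Arc 3: start y=0.000, vy=4.597 → t=0.937, apex=1.077, x_land=51.837, impact vy=-4.597
  bounce: vy ← 0.48·4.597 = 2.207

1 2.590 20.294 24.498
2 1.953 4.676 42.970
3 0.937 1.077 51.837
final: 51.837 2.207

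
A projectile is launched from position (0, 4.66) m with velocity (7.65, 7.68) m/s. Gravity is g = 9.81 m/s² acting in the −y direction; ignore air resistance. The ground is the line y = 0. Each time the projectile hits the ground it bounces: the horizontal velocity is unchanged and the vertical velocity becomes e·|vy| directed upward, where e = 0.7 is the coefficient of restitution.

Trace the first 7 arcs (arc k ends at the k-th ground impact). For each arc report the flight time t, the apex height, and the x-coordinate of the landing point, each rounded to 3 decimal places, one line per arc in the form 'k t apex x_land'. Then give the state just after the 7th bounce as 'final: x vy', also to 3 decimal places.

1 2.033 7.666 15.553
2 1.750 3.756 28.942
3 1.225 1.841 38.315
4 0.858 0.902 44.876
5 0.600 0.442 49.468
6 0.420 0.217 52.683
7 0.294 0.106 54.933
final: 54.933 1.010

Arc 1: start y=4.660, vy=7.680 → t=2.033, apex=7.666, x_land=15.553, impact vy=-12.264
  bounce: vy ← 0.7·12.264 = 8.585
Arc 2: start y=0.000, vy=8.585 → t=1.750, apex=3.756, x_land=28.942, impact vy=-8.585
  bounce: vy ← 0.7·8.585 = 6.009
Arc 3: start y=0.000, vy=6.009 → t=1.225, apex=1.841, x_land=38.315, impact vy=-6.009
  bounce: vy ← 0.7·6.009 = 4.207
Arc 4: start y=0.000, vy=4.207 → t=0.858, apex=0.902, x_land=44.876, impact vy=-4.207
  bounce: vy ← 0.7·4.207 = 2.945
Arc 5: start y=0.000, vy=2.945 → t=0.600, apex=0.442, x_land=49.468, impact vy=-2.945
  bounce: vy ← 0.7·2.945 = 2.061
Arc 6: start y=0.000, vy=2.061 → t=0.420, apex=0.217, x_land=52.683, impact vy=-2.061
  bounce: vy ← 0.7·2.061 = 1.443
Arc 7: start y=0.000, vy=1.443 → t=0.294, apex=0.106, x_land=54.933, impact vy=-1.443
  bounce: vy ← 0.7·1.443 = 1.010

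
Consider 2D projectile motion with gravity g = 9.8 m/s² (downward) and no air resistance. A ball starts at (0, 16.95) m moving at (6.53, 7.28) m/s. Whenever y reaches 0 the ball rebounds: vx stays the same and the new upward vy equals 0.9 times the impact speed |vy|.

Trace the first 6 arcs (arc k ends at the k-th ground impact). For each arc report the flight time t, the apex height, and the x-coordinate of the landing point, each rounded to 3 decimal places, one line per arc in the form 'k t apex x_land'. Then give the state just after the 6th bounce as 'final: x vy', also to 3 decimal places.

Arc 1: start y=16.950, vy=7.280 → t=2.746, apex=19.654, x_land=17.929, impact vy=-19.627
  bounce: vy ← 0.9·19.627 = 17.664
Arc 2: start y=0.000, vy=17.664 → t=3.605, apex=15.920, x_land=41.469, impact vy=-17.664
  bounce: vy ← 0.9·17.664 = 15.898
Arc 3: start y=0.000, vy=15.898 → t=3.244, apex=12.895, x_land=62.656, impact vy=-15.898
  bounce: vy ← 0.9·15.898 = 14.308
Arc 4: start y=0.000, vy=14.308 → t=2.920, apex=10.445, x_land=81.723, impact vy=-14.308
  bounce: vy ← 0.9·14.308 = 12.877
Arc 5: start y=0.000, vy=12.877 → t=2.628, apex=8.460, x_land=98.884, impact vy=-12.877
  bounce: vy ← 0.9·12.877 = 11.590
Arc 6: start y=0.000, vy=11.590 → t=2.365, apex=6.853, x_land=114.329, impact vy=-11.590
  bounce: vy ← 0.9·11.590 = 10.431

1 2.746 19.654 17.929
2 3.605 15.920 41.469
3 3.244 12.895 62.656
4 2.920 10.445 81.723
5 2.628 8.460 98.884
6 2.365 6.853 114.329
final: 114.329 10.431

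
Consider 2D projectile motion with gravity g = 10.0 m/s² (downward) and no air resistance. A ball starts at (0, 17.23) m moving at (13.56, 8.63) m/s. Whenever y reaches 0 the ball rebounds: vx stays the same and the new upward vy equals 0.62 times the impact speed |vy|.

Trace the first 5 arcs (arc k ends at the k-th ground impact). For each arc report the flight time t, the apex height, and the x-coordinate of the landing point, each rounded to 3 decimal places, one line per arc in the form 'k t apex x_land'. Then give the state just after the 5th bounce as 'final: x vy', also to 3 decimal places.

1 2.910 20.954 39.461
2 2.538 8.055 73.883
3 1.574 3.096 95.224
4 0.976 1.190 108.456
5 0.605 0.458 116.659
final: 116.659 1.875

Arc 1: start y=17.230, vy=8.630 → t=2.910, apex=20.954, x_land=39.461, impact vy=-20.471
  bounce: vy ← 0.62·20.471 = 12.692
Arc 2: start y=0.000, vy=12.692 → t=2.538, apex=8.055, x_land=73.883, impact vy=-12.692
  bounce: vy ← 0.62·12.692 = 7.869
Arc 3: start y=0.000, vy=7.869 → t=1.574, apex=3.096, x_land=95.224, impact vy=-7.869
  bounce: vy ← 0.62·7.869 = 4.879
Arc 4: start y=0.000, vy=4.879 → t=0.976, apex=1.190, x_land=108.456, impact vy=-4.879
  bounce: vy ← 0.62·4.879 = 3.025
Arc 5: start y=0.000, vy=3.025 → t=0.605, apex=0.458, x_land=116.659, impact vy=-3.025
  bounce: vy ← 0.62·3.025 = 1.875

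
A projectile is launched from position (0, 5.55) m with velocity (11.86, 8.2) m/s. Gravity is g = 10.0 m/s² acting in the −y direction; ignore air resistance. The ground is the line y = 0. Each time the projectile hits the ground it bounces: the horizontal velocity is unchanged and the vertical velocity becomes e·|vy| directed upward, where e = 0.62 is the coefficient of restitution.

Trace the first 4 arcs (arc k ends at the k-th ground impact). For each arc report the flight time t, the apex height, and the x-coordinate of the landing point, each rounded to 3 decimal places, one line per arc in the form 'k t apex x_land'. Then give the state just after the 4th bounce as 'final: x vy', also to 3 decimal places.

Arc 1: start y=5.550, vy=8.200 → t=2.155, apex=8.912, x_land=25.559, impact vy=-13.351
  bounce: vy ← 0.62·13.351 = 8.277
Arc 2: start y=0.000, vy=8.277 → t=1.655, apex=3.426, x_land=45.193, impact vy=-8.277
  bounce: vy ← 0.62·8.277 = 5.132
Arc 3: start y=0.000, vy=5.132 → t=1.026, apex=1.317, x_land=57.366, impact vy=-5.132
  bounce: vy ← 0.62·5.132 = 3.182
Arc 4: start y=0.000, vy=3.182 → t=0.636, apex=0.506, x_land=64.913, impact vy=-3.182
  bounce: vy ← 0.62·3.182 = 1.973

1 2.155 8.912 25.559
2 1.655 3.426 45.193
3 1.026 1.317 57.366
4 0.636 0.506 64.913
final: 64.913 1.973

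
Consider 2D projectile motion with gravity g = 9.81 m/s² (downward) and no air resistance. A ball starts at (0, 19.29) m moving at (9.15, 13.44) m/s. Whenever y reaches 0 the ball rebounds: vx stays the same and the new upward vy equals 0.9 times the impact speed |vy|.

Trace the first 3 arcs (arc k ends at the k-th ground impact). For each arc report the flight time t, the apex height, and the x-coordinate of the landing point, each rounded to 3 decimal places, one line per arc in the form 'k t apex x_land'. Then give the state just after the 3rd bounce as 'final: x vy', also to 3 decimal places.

1 3.780 28.497 34.590
2 4.339 23.082 74.289
3 3.905 18.697 110.017
final: 110.017 17.237

Arc 1: start y=19.290, vy=13.440 → t=3.780, apex=28.497, x_land=34.590, impact vy=-23.645
  bounce: vy ← 0.9·23.645 = 21.281
Arc 2: start y=0.000, vy=21.281 → t=4.339, apex=23.082, x_land=74.289, impact vy=-21.281
  bounce: vy ← 0.9·21.281 = 19.153
Arc 3: start y=0.000, vy=19.153 → t=3.905, apex=18.697, x_land=110.017, impact vy=-19.153
  bounce: vy ← 0.9·19.153 = 17.237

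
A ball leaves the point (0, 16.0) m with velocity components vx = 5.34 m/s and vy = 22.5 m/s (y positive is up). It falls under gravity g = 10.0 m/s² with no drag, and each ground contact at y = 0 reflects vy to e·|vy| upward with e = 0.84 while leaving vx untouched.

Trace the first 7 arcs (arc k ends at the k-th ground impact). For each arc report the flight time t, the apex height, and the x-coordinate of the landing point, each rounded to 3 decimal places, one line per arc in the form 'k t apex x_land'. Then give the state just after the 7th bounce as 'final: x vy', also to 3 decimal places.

1 5.124 41.312 27.365
2 4.829 29.150 53.152
3 4.056 20.568 74.813
4 3.407 14.513 93.009
5 2.862 10.240 108.293
6 2.404 7.226 121.132
7 2.020 5.098 131.916
final: 131.916 8.482

Arc 1: start y=16.000, vy=22.500 → t=5.124, apex=41.312, x_land=27.365, impact vy=-28.745
  bounce: vy ← 0.84·28.745 = 24.145
Arc 2: start y=0.000, vy=24.145 → t=4.829, apex=29.150, x_land=53.152, impact vy=-24.145
  bounce: vy ← 0.84·24.145 = 20.282
Arc 3: start y=0.000, vy=20.282 → t=4.056, apex=20.568, x_land=74.813, impact vy=-20.282
  bounce: vy ← 0.84·20.282 = 17.037
Arc 4: start y=0.000, vy=17.037 → t=3.407, apex=14.513, x_land=93.009, impact vy=-17.037
  bounce: vy ← 0.84·17.037 = 14.311
Arc 5: start y=0.000, vy=14.311 → t=2.862, apex=10.240, x_land=108.293, impact vy=-14.311
  bounce: vy ← 0.84·14.311 = 12.021
Arc 6: start y=0.000, vy=12.021 → t=2.404, apex=7.226, x_land=121.132, impact vy=-12.021
  bounce: vy ← 0.84·12.021 = 10.098
Arc 7: start y=0.000, vy=10.098 → t=2.020, apex=5.098, x_land=131.916, impact vy=-10.098
  bounce: vy ← 0.84·10.098 = 8.482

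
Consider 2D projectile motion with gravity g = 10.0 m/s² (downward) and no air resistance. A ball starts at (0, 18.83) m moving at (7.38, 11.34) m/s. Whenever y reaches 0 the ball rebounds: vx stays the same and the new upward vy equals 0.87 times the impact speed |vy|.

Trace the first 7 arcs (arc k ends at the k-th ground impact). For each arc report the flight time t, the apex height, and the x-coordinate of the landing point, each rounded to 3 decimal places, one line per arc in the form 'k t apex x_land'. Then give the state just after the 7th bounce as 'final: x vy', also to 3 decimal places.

1 3.382 25.260 24.957
2 3.911 19.119 53.819
3 3.403 14.471 78.930
4 2.960 10.953 100.776
5 2.575 8.291 119.782
6 2.241 6.275 136.317
7 1.949 4.750 150.703
final: 150.703 8.479

Arc 1: start y=18.830, vy=11.340 → t=3.382, apex=25.260, x_land=24.957, impact vy=-22.477
  bounce: vy ← 0.87·22.477 = 19.555
Arc 2: start y=0.000, vy=19.555 → t=3.911, apex=19.119, x_land=53.819, impact vy=-19.555
  bounce: vy ← 0.87·19.555 = 17.013
Arc 3: start y=0.000, vy=17.013 → t=3.403, apex=14.471, x_land=78.930, impact vy=-17.013
  bounce: vy ← 0.87·17.013 = 14.801
Arc 4: start y=0.000, vy=14.801 → t=2.960, apex=10.953, x_land=100.776, impact vy=-14.801
  bounce: vy ← 0.87·14.801 = 12.877
Arc 5: start y=0.000, vy=12.877 → t=2.575, apex=8.291, x_land=119.782, impact vy=-12.877
  bounce: vy ← 0.87·12.877 = 11.203
Arc 6: start y=0.000, vy=11.203 → t=2.241, apex=6.275, x_land=136.317, impact vy=-11.203
  bounce: vy ← 0.87·11.203 = 9.746
Arc 7: start y=0.000, vy=9.746 → t=1.949, apex=4.750, x_land=150.703, impact vy=-9.746
  bounce: vy ← 0.87·9.746 = 8.479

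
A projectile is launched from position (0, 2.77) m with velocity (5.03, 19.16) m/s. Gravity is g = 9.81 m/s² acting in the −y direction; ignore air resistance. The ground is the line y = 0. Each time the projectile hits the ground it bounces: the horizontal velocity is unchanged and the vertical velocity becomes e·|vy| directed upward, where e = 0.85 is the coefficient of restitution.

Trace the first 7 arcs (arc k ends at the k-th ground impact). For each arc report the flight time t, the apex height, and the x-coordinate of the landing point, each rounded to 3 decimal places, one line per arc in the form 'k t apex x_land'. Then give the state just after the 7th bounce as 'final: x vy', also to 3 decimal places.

1 4.046 21.481 20.350
2 3.558 15.520 38.245
3 3.024 11.213 53.455
4 2.570 8.101 66.384
5 2.185 5.853 77.374
6 1.857 4.229 86.715
7 1.579 3.055 94.655
final: 94.655 6.581

Arc 1: start y=2.770, vy=19.160 → t=4.046, apex=21.481, x_land=20.350, impact vy=-20.529
  bounce: vy ← 0.85·20.529 = 17.450
Arc 2: start y=0.000, vy=17.450 → t=3.558, apex=15.520, x_land=38.245, impact vy=-17.450
  bounce: vy ← 0.85·17.450 = 14.832
Arc 3: start y=0.000, vy=14.832 → t=3.024, apex=11.213, x_land=53.455, impact vy=-14.832
  bounce: vy ← 0.85·14.832 = 12.608
Arc 4: start y=0.000, vy=12.608 → t=2.570, apex=8.101, x_land=66.384, impact vy=-12.608
  bounce: vy ← 0.85·12.608 = 10.716
Arc 5: start y=0.000, vy=10.716 → t=2.185, apex=5.853, x_land=77.374, impact vy=-10.716
  bounce: vy ← 0.85·10.716 = 9.109
Arc 6: start y=0.000, vy=9.109 → t=1.857, apex=4.229, x_land=86.715, impact vy=-9.109
  bounce: vy ← 0.85·9.109 = 7.743
Arc 7: start y=0.000, vy=7.743 → t=1.579, apex=3.055, x_land=94.655, impact vy=-7.743
  bounce: vy ← 0.85·7.743 = 6.581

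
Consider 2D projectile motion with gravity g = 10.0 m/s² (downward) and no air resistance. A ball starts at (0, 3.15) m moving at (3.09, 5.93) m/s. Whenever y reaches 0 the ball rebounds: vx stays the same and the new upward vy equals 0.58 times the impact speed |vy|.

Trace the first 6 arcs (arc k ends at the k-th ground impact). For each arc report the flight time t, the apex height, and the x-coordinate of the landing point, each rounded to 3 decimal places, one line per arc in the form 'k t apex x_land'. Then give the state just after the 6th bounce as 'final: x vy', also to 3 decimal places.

Arc 1: start y=3.150, vy=5.930 → t=1.584, apex=4.908, x_land=4.894, impact vy=-9.908
  bounce: vy ← 0.58·9.908 = 5.747
Arc 2: start y=0.000, vy=5.747 → t=1.149, apex=1.651, x_land=8.445, impact vy=-5.747
  bounce: vy ← 0.58·5.747 = 3.333
Arc 3: start y=0.000, vy=3.333 → t=0.667, apex=0.555, x_land=10.505, impact vy=-3.333
  bounce: vy ← 0.58·3.333 = 1.933
Arc 4: start y=0.000, vy=1.933 → t=0.387, apex=0.187, x_land=11.700, impact vy=-1.933
  bounce: vy ← 0.58·1.933 = 1.121
Arc 5: start y=0.000, vy=1.121 → t=0.224, apex=0.063, x_land=12.393, impact vy=-1.121
  bounce: vy ← 0.58·1.121 = 0.650
Arc 6: start y=0.000, vy=0.650 → t=0.130, apex=0.021, x_land=12.795, impact vy=-0.650
  bounce: vy ← 0.58·0.650 = 0.377

1 1.584 4.908 4.894
2 1.149 1.651 8.445
3 0.667 0.555 10.505
4 0.387 0.187 11.700
5 0.224 0.063 12.393
6 0.130 0.021 12.795
final: 12.795 0.377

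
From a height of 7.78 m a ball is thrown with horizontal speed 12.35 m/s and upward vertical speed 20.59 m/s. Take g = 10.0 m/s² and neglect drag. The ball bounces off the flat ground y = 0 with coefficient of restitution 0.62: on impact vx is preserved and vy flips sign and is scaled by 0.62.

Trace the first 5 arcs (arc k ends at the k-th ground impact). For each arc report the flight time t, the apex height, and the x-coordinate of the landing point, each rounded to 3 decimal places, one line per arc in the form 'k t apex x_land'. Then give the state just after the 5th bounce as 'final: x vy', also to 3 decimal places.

Arc 1: start y=7.780, vy=20.590 → t=4.466, apex=28.977, x_land=55.160, impact vy=-24.074
  bounce: vy ← 0.62·24.074 = 14.926
Arc 2: start y=0.000, vy=14.926 → t=2.985, apex=11.139, x_land=92.026, impact vy=-14.926
  bounce: vy ← 0.62·14.926 = 9.254
Arc 3: start y=0.000, vy=9.254 → t=1.851, apex=4.282, x_land=114.884, impact vy=-9.254
  bounce: vy ← 0.62·9.254 = 5.737
Arc 4: start y=0.000, vy=5.737 → t=1.147, apex=1.646, x_land=129.055, impact vy=-5.737
  bounce: vy ← 0.62·5.737 = 3.557
Arc 5: start y=0.000, vy=3.557 → t=0.711, apex=0.633, x_land=137.842, impact vy=-3.557
  bounce: vy ← 0.62·3.557 = 2.205

1 4.466 28.977 55.160
2 2.985 11.139 92.026
3 1.851 4.282 114.884
4 1.147 1.646 129.055
5 0.711 0.633 137.842
final: 137.842 2.205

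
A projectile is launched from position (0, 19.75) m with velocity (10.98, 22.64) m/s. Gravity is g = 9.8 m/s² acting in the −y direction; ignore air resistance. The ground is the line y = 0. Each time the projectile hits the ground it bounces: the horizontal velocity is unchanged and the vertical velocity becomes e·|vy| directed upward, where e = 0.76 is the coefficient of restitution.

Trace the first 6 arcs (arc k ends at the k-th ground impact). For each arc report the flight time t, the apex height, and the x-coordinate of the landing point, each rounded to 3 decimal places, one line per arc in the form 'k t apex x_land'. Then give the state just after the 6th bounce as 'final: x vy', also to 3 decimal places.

Arc 1: start y=19.750, vy=22.640 → t=5.371, apex=45.902, x_land=58.972, impact vy=-29.994
  bounce: vy ← 0.76·29.994 = 22.796
Arc 2: start y=0.000, vy=22.796 → t=4.652, apex=26.513, x_land=110.053, impact vy=-22.796
  bounce: vy ← 0.76·22.796 = 17.325
Arc 3: start y=0.000, vy=17.325 → t=3.536, apex=15.314, x_land=148.875, impact vy=-17.325
  bounce: vy ← 0.76·17.325 = 13.167
Arc 4: start y=0.000, vy=13.167 → t=2.687, apex=8.845, x_land=178.380, impact vy=-13.167
  bounce: vy ← 0.76·13.167 = 10.007
Arc 5: start y=0.000, vy=10.007 → t=2.042, apex=5.109, x_land=200.803, impact vy=-10.007
  bounce: vy ← 0.76·10.007 = 7.605
Arc 6: start y=0.000, vy=7.605 → t=1.552, apex=2.951, x_land=217.845, impact vy=-7.605
  bounce: vy ← 0.76·7.605 = 5.780

1 5.371 45.902 58.972
2 4.652 26.513 110.053
3 3.536 15.314 148.875
4 2.687 8.845 178.380
5 2.042 5.109 200.803
6 1.552 2.951 217.845
final: 217.845 5.780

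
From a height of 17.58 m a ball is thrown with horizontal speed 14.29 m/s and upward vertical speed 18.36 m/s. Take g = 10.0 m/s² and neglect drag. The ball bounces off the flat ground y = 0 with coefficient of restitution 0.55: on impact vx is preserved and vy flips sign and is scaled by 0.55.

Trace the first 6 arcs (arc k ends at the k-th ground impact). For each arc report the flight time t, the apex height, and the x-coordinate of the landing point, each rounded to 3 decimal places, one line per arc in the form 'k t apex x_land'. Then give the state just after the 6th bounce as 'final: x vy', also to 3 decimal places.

Arc 1: start y=17.580, vy=18.360 → t=4.460, apex=34.434, x_land=63.738, impact vy=-26.243
  bounce: vy ← 0.55·26.243 = 14.434
Arc 2: start y=0.000, vy=14.434 → t=2.887, apex=10.416, x_land=104.989, impact vy=-14.434
  bounce: vy ← 0.55·14.434 = 7.938
Arc 3: start y=0.000, vy=7.938 → t=1.588, apex=3.151, x_land=127.677, impact vy=-7.938
  bounce: vy ← 0.55·7.938 = 4.366
Arc 4: start y=0.000, vy=4.366 → t=0.873, apex=0.953, x_land=140.155, impact vy=-4.366
  bounce: vy ← 0.55·4.366 = 2.401
Arc 5: start y=0.000, vy=2.401 → t=0.480, apex=0.288, x_land=147.019, impact vy=-2.401
  bounce: vy ← 0.55·2.401 = 1.321
Arc 6: start y=0.000, vy=1.321 → t=0.264, apex=0.087, x_land=150.793, impact vy=-1.321
  bounce: vy ← 0.55·1.321 = 0.726

1 4.460 34.434 63.738
2 2.887 10.416 104.989
3 1.588 3.151 127.677
4 0.873 0.953 140.155
5 0.480 0.288 147.019
6 0.264 0.087 150.793
final: 150.793 0.726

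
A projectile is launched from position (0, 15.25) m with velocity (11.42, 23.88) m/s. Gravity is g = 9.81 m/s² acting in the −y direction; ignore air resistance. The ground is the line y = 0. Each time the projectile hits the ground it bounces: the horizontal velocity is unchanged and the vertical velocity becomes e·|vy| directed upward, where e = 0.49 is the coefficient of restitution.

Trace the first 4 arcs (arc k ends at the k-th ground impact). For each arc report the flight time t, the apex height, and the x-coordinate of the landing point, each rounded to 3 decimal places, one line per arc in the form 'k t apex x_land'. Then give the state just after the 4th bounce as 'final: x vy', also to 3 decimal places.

Arc 1: start y=15.250, vy=23.880 → t=5.440, apex=44.315, x_land=62.125, impact vy=-29.487
  bounce: vy ← 0.49·29.487 = 14.448
Arc 2: start y=0.000, vy=14.448 → t=2.946, apex=10.640, x_land=95.764, impact vy=-14.448
  bounce: vy ← 0.49·14.448 = 7.080
Arc 3: start y=0.000, vy=7.080 → t=1.443, apex=2.555, x_land=112.248, impact vy=-7.080
  bounce: vy ← 0.49·7.080 = 3.469
Arc 4: start y=0.000, vy=3.469 → t=0.707, apex=0.613, x_land=120.324, impact vy=-3.469
  bounce: vy ← 0.49·3.469 = 1.700

1 5.440 44.315 62.125
2 2.946 10.640 95.764
3 1.443 2.555 112.248
4 0.707 0.613 120.324
final: 120.324 1.700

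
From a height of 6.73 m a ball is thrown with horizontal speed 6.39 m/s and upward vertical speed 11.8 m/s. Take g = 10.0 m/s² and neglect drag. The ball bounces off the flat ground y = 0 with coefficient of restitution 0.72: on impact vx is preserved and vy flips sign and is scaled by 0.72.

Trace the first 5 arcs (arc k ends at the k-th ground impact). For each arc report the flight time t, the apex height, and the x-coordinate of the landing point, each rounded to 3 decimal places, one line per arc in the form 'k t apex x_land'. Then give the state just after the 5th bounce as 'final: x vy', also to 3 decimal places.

1 2.835 13.692 18.114
2 2.383 7.098 33.341
3 1.716 3.680 44.305
4 1.235 1.907 52.198
5 0.889 0.989 57.882
final: 57.882 3.202

Arc 1: start y=6.730, vy=11.800 → t=2.835, apex=13.692, x_land=18.114, impact vy=-16.548
  bounce: vy ← 0.72·16.548 = 11.915
Arc 2: start y=0.000, vy=11.915 → t=2.383, apex=7.098, x_land=33.341, impact vy=-11.915
  bounce: vy ← 0.72·11.915 = 8.579
Arc 3: start y=0.000, vy=8.579 → t=1.716, apex=3.680, x_land=44.305, impact vy=-8.579
  bounce: vy ← 0.72·8.579 = 6.177
Arc 4: start y=0.000, vy=6.177 → t=1.235, apex=1.907, x_land=52.198, impact vy=-6.177
  bounce: vy ← 0.72·6.177 = 4.447
Arc 5: start y=0.000, vy=4.447 → t=0.889, apex=0.989, x_land=57.882, impact vy=-4.447
  bounce: vy ← 0.72·4.447 = 3.202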